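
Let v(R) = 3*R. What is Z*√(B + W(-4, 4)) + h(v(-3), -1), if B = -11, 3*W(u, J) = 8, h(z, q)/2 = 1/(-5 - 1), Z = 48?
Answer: -⅓ + 80*I*√3 ≈ -0.33333 + 138.56*I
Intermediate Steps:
h(z, q) = -⅓ (h(z, q) = 2/(-5 - 1) = 2/(-6) = 2*(-⅙) = -⅓)
W(u, J) = 8/3 (W(u, J) = (⅓)*8 = 8/3)
Z*√(B + W(-4, 4)) + h(v(-3), -1) = 48*√(-11 + 8/3) - ⅓ = 48*√(-25/3) - ⅓ = 48*(5*I*√3/3) - ⅓ = 80*I*√3 - ⅓ = -⅓ + 80*I*√3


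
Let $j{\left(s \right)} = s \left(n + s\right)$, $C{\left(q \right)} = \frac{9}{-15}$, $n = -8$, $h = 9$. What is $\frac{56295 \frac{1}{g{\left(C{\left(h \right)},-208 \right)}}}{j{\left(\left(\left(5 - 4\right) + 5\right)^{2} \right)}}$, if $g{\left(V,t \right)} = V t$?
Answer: $\frac{10425}{23296} \approx 0.4475$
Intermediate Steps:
$C{\left(q \right)} = - \frac{3}{5}$ ($C{\left(q \right)} = 9 \left(- \frac{1}{15}\right) = - \frac{3}{5}$)
$j{\left(s \right)} = s \left(-8 + s\right)$
$\frac{56295 \frac{1}{g{\left(C{\left(h \right)},-208 \right)}}}{j{\left(\left(\left(5 - 4\right) + 5\right)^{2} \right)}} = \frac{56295 \frac{1}{\left(- \frac{3}{5}\right) \left(-208\right)}}{\left(\left(5 - 4\right) + 5\right)^{2} \left(-8 + \left(\left(5 - 4\right) + 5\right)^{2}\right)} = \frac{56295 \frac{1}{\frac{624}{5}}}{\left(\left(5 - 4\right) + 5\right)^{2} \left(-8 + \left(\left(5 - 4\right) + 5\right)^{2}\right)} = \frac{56295 \cdot \frac{5}{624}}{\left(1 + 5\right)^{2} \left(-8 + \left(1 + 5\right)^{2}\right)} = \frac{93825}{208 \cdot 6^{2} \left(-8 + 6^{2}\right)} = \frac{93825}{208 \cdot 36 \left(-8 + 36\right)} = \frac{93825}{208 \cdot 36 \cdot 28} = \frac{93825}{208 \cdot 1008} = \frac{93825}{208} \cdot \frac{1}{1008} = \frac{10425}{23296}$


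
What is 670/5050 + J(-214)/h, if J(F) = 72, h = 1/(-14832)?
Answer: -539291453/505 ≈ -1.0679e+6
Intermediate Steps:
h = -1/14832 ≈ -6.7422e-5
670/5050 + J(-214)/h = 670/5050 + 72/(-1/14832) = 670*(1/5050) + 72*(-14832) = 67/505 - 1067904 = -539291453/505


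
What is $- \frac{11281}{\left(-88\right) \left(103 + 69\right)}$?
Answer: $\frac{11281}{15136} \approx 0.74531$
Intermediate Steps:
$- \frac{11281}{\left(-88\right) \left(103 + 69\right)} = - \frac{11281}{\left(-88\right) 172} = - \frac{11281}{-15136} = \left(-11281\right) \left(- \frac{1}{15136}\right) = \frac{11281}{15136}$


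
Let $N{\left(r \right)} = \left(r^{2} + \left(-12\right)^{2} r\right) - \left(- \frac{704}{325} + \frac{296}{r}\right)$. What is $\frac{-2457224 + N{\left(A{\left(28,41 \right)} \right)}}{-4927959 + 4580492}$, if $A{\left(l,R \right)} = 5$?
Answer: $\frac{798374211}{112926775} \approx 7.0698$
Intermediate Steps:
$N{\left(r \right)} = \frac{704}{325} + r^{2} - \frac{296}{r} + 144 r$ ($N{\left(r \right)} = \left(r^{2} + 144 r\right) - \left(- \frac{704}{325} + \frac{296}{r}\right) = \left(r^{2} + 144 r\right) + \left(\frac{704}{325} - \frac{296}{r}\right) = \frac{704}{325} + r^{2} - \frac{296}{r} + 144 r$)
$\frac{-2457224 + N{\left(A{\left(28,41 \right)} \right)}}{-4927959 + 4580492} = \frac{-2457224 + \left(\frac{704}{325} + 5^{2} - \frac{296}{5} + 144 \cdot 5\right)}{-4927959 + 4580492} = \frac{-2457224 + \left(\frac{704}{325} + 25 - \frac{296}{5} + 720\right)}{-347467} = \left(-2457224 + \left(\frac{704}{325} + 25 - \frac{296}{5} + 720\right)\right) \left(- \frac{1}{347467}\right) = \left(-2457224 + \frac{223589}{325}\right) \left(- \frac{1}{347467}\right) = \left(- \frac{798374211}{325}\right) \left(- \frac{1}{347467}\right) = \frac{798374211}{112926775}$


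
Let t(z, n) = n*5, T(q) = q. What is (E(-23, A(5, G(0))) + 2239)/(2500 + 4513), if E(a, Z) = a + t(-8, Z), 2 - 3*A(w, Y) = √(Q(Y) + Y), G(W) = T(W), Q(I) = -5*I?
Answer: 6658/21039 ≈ 0.31646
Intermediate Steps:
G(W) = W
t(z, n) = 5*n
A(w, Y) = ⅔ - 2*√(-Y)/3 (A(w, Y) = ⅔ - √(-5*Y + Y)/3 = ⅔ - 2*√(-Y)/3)
E(a, Z) = a + 5*Z
(E(-23, A(5, G(0))) + 2239)/(2500 + 4513) = ((-23 + 5*(⅔ - 2*√(-1*0)/3)) + 2239)/(2500 + 4513) = ((-23 + 5*(⅔ - 2*√0/3)) + 2239)/7013 = ((-23 + 5*(⅔ - ⅔*0)) + 2239)*(1/7013) = ((-23 + 5*(⅔ + 0)) + 2239)*(1/7013) = ((-23 + 5*(⅔)) + 2239)*(1/7013) = ((-23 + 10/3) + 2239)*(1/7013) = (-59/3 + 2239)*(1/7013) = (6658/3)*(1/7013) = 6658/21039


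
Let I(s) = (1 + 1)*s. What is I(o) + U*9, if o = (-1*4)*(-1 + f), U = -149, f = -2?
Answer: -1317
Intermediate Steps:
o = 12 (o = (-1*4)*(-1 - 2) = -4*(-3) = 12)
I(s) = 2*s
I(o) + U*9 = 2*12 - 149*9 = 24 - 1341 = -1317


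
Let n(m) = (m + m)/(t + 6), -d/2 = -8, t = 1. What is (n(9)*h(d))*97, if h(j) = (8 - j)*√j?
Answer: -55872/7 ≈ -7981.7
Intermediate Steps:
d = 16 (d = -2*(-8) = 16)
n(m) = 2*m/7 (n(m) = (m + m)/(1 + 6) = (2*m)/7 = (2*m)*(⅐) = 2*m/7)
h(j) = √j*(8 - j)
(n(9)*h(d))*97 = (((2/7)*9)*(√16*(8 - 1*16)))*97 = (18*(4*(8 - 16))/7)*97 = (18*(4*(-8))/7)*97 = ((18/7)*(-32))*97 = -576/7*97 = -55872/7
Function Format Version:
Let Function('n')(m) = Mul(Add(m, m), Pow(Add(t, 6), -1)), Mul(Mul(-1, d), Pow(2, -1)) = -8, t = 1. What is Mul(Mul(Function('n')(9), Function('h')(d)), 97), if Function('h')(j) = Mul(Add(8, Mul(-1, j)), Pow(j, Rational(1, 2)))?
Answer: Rational(-55872, 7) ≈ -7981.7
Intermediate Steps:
d = 16 (d = Mul(-2, -8) = 16)
Function('n')(m) = Mul(Rational(2, 7), m) (Function('n')(m) = Mul(Add(m, m), Pow(Add(1, 6), -1)) = Mul(Mul(2, m), Pow(7, -1)) = Mul(Mul(2, m), Rational(1, 7)) = Mul(Rational(2, 7), m))
Function('h')(j) = Mul(Pow(j, Rational(1, 2)), Add(8, Mul(-1, j)))
Mul(Mul(Function('n')(9), Function('h')(d)), 97) = Mul(Mul(Mul(Rational(2, 7), 9), Mul(Pow(16, Rational(1, 2)), Add(8, Mul(-1, 16)))), 97) = Mul(Mul(Rational(18, 7), Mul(4, Add(8, -16))), 97) = Mul(Mul(Rational(18, 7), Mul(4, -8)), 97) = Mul(Mul(Rational(18, 7), -32), 97) = Mul(Rational(-576, 7), 97) = Rational(-55872, 7)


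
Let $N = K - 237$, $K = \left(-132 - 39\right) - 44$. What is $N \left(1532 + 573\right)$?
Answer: $-951460$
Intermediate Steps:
$K = -215$ ($K = \left(-132 - 39\right) - 44 = -171 - 44 = -215$)
$N = -452$ ($N = -215 - 237 = -452$)
$N \left(1532 + 573\right) = - 452 \left(1532 + 573\right) = \left(-452\right) 2105 = -951460$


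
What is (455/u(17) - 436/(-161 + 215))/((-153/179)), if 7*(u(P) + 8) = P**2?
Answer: -6300979/962523 ≈ -6.5463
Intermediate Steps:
u(P) = -8 + P**2/7
(455/u(17) - 436/(-161 + 215))/((-153/179)) = (455/(-8 + (1/7)*17**2) - 436/(-161 + 215))/((-153/179)) = (455/(-8 + (1/7)*289) - 436/54)/((-153*1/179)) = (455/(-8 + 289/7) - 436*1/54)/(-153/179) = (455/(233/7) - 218/27)*(-179/153) = (455*(7/233) - 218/27)*(-179/153) = (3185/233 - 218/27)*(-179/153) = (35201/6291)*(-179/153) = -6300979/962523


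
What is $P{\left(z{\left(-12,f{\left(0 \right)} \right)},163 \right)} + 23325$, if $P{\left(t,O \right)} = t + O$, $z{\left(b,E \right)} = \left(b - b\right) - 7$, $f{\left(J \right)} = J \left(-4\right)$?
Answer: $23481$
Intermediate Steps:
$f{\left(J \right)} = - 4 J$
$z{\left(b,E \right)} = -7$ ($z{\left(b,E \right)} = 0 - 7 = -7$)
$P{\left(t,O \right)} = O + t$
$P{\left(z{\left(-12,f{\left(0 \right)} \right)},163 \right)} + 23325 = \left(163 - 7\right) + 23325 = 156 + 23325 = 23481$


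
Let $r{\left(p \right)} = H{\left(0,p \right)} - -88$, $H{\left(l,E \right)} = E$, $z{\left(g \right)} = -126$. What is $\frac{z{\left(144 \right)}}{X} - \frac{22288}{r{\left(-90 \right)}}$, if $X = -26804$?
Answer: $\frac{149351951}{13402} \approx 11144.0$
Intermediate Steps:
$r{\left(p \right)} = 88 + p$ ($r{\left(p \right)} = p - -88 = p + 88 = 88 + p$)
$\frac{z{\left(144 \right)}}{X} - \frac{22288}{r{\left(-90 \right)}} = - \frac{126}{-26804} - \frac{22288}{88 - 90} = \left(-126\right) \left(- \frac{1}{26804}\right) - \frac{22288}{-2} = \frac{63}{13402} - -11144 = \frac{63}{13402} + 11144 = \frac{149351951}{13402}$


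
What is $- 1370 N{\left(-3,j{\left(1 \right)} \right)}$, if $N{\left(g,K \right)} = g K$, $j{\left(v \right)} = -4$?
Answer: $-16440$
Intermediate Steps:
$N{\left(g,K \right)} = K g$
$- 1370 N{\left(-3,j{\left(1 \right)} \right)} = - 1370 \left(\left(-4\right) \left(-3\right)\right) = \left(-1370\right) 12 = -16440$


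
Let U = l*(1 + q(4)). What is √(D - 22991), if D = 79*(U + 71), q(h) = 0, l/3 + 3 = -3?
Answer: 2*I*√4701 ≈ 137.13*I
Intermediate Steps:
l = -18 (l = -9 + 3*(-3) = -9 - 9 = -18)
U = -18 (U = -18*(1 + 0) = -18*1 = -18)
D = 4187 (D = 79*(-18 + 71) = 79*53 = 4187)
√(D - 22991) = √(4187 - 22991) = √(-18804) = 2*I*√4701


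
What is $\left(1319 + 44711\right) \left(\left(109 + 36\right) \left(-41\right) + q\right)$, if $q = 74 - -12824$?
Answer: $320046590$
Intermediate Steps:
$q = 12898$ ($q = 74 + 12824 = 12898$)
$\left(1319 + 44711\right) \left(\left(109 + 36\right) \left(-41\right) + q\right) = \left(1319 + 44711\right) \left(\left(109 + 36\right) \left(-41\right) + 12898\right) = 46030 \left(145 \left(-41\right) + 12898\right) = 46030 \left(-5945 + 12898\right) = 46030 \cdot 6953 = 320046590$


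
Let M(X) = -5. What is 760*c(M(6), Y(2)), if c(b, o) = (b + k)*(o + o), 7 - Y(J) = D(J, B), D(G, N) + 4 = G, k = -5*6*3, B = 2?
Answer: -1299600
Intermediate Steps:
k = -90 (k = -30*3 = -90)
D(G, N) = -4 + G
Y(J) = 11 - J (Y(J) = 7 - (-4 + J) = 7 + (4 - J) = 11 - J)
c(b, o) = 2*o*(-90 + b) (c(b, o) = (b - 90)*(o + o) = (-90 + b)*(2*o) = 2*o*(-90 + b))
760*c(M(6), Y(2)) = 760*(2*(11 - 1*2)*(-90 - 5)) = 760*(2*(11 - 2)*(-95)) = 760*(2*9*(-95)) = 760*(-1710) = -1299600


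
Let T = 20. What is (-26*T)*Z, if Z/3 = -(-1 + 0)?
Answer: -1560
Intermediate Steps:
Z = 3 (Z = 3*(-(-1 + 0)) = 3*(-1*(-1)) = 3*1 = 3)
(-26*T)*Z = -26*20*3 = -520*3 = -1560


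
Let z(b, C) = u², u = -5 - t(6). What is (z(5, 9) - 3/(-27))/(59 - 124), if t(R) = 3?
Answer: -577/585 ≈ -0.98632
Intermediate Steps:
u = -8 (u = -5 - 1*3 = -5 - 3 = -8)
z(b, C) = 64 (z(b, C) = (-8)² = 64)
(z(5, 9) - 3/(-27))/(59 - 124) = (64 - 3/(-27))/(59 - 124) = (64 - 3*(-1/27))/(-65) = -(64 + ⅑)/65 = -1/65*577/9 = -577/585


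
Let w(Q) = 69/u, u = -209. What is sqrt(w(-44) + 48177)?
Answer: 2*sqrt(526101279)/209 ≈ 219.49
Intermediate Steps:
w(Q) = -69/209 (w(Q) = 69/(-209) = 69*(-1/209) = -69/209)
sqrt(w(-44) + 48177) = sqrt(-69/209 + 48177) = sqrt(10068924/209) = 2*sqrt(526101279)/209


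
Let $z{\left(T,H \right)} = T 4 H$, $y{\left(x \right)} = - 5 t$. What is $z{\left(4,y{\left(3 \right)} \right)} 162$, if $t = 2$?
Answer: $-25920$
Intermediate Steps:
$y{\left(x \right)} = -10$ ($y{\left(x \right)} = \left(-5\right) 2 = -10$)
$z{\left(T,H \right)} = 4 H T$
$z{\left(4,y{\left(3 \right)} \right)} 162 = 4 \left(-10\right) 4 \cdot 162 = \left(-160\right) 162 = -25920$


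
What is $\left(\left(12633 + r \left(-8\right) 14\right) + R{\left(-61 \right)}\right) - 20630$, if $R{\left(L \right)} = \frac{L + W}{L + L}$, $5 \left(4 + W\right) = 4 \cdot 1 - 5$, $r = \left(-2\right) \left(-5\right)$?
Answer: $- \frac{2780522}{305} \approx -9116.5$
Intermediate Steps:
$r = 10$
$W = - \frac{21}{5}$ ($W = -4 + \frac{4 \cdot 1 - 5}{5} = -4 + \frac{4 - 5}{5} = -4 + \frac{1}{5} \left(-1\right) = -4 - \frac{1}{5} = - \frac{21}{5} \approx -4.2$)
$R{\left(L \right)} = \frac{- \frac{21}{5} + L}{2 L}$ ($R{\left(L \right)} = \frac{L - \frac{21}{5}}{L + L} = \frac{- \frac{21}{5} + L}{2 L}$)
$\left(\left(12633 + r \left(-8\right) 14\right) + R{\left(-61 \right)}\right) - 20630 = \left(\left(12633 + 10 \left(-8\right) 14\right) + \frac{-21 + 5 \left(-61\right)}{10 \left(-61\right)}\right) - 20630 = \left(\left(12633 - 1120\right) + \frac{1}{10} \left(- \frac{1}{61}\right) \left(-21 - 305\right)\right) - 20630 = \left(\left(12633 - 1120\right) + \frac{1}{10} \left(- \frac{1}{61}\right) \left(-326\right)\right) - 20630 = \left(11513 + \frac{163}{305}\right) - 20630 = \frac{3511628}{305} - 20630 = - \frac{2780522}{305}$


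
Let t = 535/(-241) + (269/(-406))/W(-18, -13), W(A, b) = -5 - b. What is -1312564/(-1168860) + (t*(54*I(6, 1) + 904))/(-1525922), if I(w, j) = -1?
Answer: 110783005014233/98541540247920 ≈ 1.1242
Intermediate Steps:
t = -1802509/782768 (t = 535/(-241) + (269/(-406))/(-5 - 1*(-13)) = 535*(-1/241) + (269*(-1/406))/(-5 + 13) = -535/241 - 269/406/8 = -535/241 - 269/406*⅛ = -535/241 - 269/3248 = -1802509/782768 ≈ -2.3027)
-1312564/(-1168860) + (t*(54*I(6, 1) + 904))/(-1525922) = -1312564/(-1168860) - 1802509*(54*(-1) + 904)/782768/(-1525922) = -1312564*(-1/1168860) - 1802509*(-54 + 904)/782768*(-1/1525922) = 1297/1155 - 1802509/782768*850*(-1/1525922) = 1297/1155 - 766066325/391384*(-1/1525922) = 1297/1155 + 766066325/597221456048 = 110783005014233/98541540247920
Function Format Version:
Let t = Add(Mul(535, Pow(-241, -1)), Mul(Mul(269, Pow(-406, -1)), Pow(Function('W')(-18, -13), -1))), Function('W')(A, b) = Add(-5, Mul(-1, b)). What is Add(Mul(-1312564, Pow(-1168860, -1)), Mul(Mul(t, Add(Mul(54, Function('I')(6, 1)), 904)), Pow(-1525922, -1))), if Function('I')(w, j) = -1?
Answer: Rational(110783005014233, 98541540247920) ≈ 1.1242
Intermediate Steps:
t = Rational(-1802509, 782768) (t = Add(Mul(535, Pow(-241, -1)), Mul(Mul(269, Pow(-406, -1)), Pow(Add(-5, Mul(-1, -13)), -1))) = Add(Mul(535, Rational(-1, 241)), Mul(Mul(269, Rational(-1, 406)), Pow(Add(-5, 13), -1))) = Add(Rational(-535, 241), Mul(Rational(-269, 406), Pow(8, -1))) = Add(Rational(-535, 241), Mul(Rational(-269, 406), Rational(1, 8))) = Add(Rational(-535, 241), Rational(-269, 3248)) = Rational(-1802509, 782768) ≈ -2.3027)
Add(Mul(-1312564, Pow(-1168860, -1)), Mul(Mul(t, Add(Mul(54, Function('I')(6, 1)), 904)), Pow(-1525922, -1))) = Add(Mul(-1312564, Pow(-1168860, -1)), Mul(Mul(Rational(-1802509, 782768), Add(Mul(54, -1), 904)), Pow(-1525922, -1))) = Add(Mul(-1312564, Rational(-1, 1168860)), Mul(Mul(Rational(-1802509, 782768), Add(-54, 904)), Rational(-1, 1525922))) = Add(Rational(1297, 1155), Mul(Mul(Rational(-1802509, 782768), 850), Rational(-1, 1525922))) = Add(Rational(1297, 1155), Mul(Rational(-766066325, 391384), Rational(-1, 1525922))) = Add(Rational(1297, 1155), Rational(766066325, 597221456048)) = Rational(110783005014233, 98541540247920)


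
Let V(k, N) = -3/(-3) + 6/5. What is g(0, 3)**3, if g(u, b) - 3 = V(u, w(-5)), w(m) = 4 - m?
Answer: 17576/125 ≈ 140.61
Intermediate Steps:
V(k, N) = 11/5 (V(k, N) = -3*(-1/3) + 6*(1/5) = 1 + 6/5 = 11/5)
g(u, b) = 26/5 (g(u, b) = 3 + 11/5 = 26/5)
g(0, 3)**3 = (26/5)**3 = 17576/125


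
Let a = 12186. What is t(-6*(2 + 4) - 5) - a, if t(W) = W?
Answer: -12227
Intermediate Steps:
t(-6*(2 + 4) - 5) - a = (-6*(2 + 4) - 5) - 1*12186 = (-6*6 - 5) - 12186 = (-36 - 5) - 12186 = -41 - 12186 = -12227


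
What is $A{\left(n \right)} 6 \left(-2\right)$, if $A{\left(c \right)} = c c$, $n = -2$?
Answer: $-48$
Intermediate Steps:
$A{\left(c \right)} = c^{2}$
$A{\left(n \right)} 6 \left(-2\right) = \left(-2\right)^{2} \cdot 6 \left(-2\right) = 4 \cdot 6 \left(-2\right) = 24 \left(-2\right) = -48$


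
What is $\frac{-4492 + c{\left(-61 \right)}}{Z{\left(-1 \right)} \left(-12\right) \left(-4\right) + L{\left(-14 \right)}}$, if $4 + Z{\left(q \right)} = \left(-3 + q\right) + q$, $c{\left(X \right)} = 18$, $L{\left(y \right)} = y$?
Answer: $\frac{2237}{223} \approx 10.031$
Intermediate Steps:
$Z{\left(q \right)} = -7 + 2 q$ ($Z{\left(q \right)} = -4 + \left(\left(-3 + q\right) + q\right) = -4 + \left(-3 + 2 q\right) = -7 + 2 q$)
$\frac{-4492 + c{\left(-61 \right)}}{Z{\left(-1 \right)} \left(-12\right) \left(-4\right) + L{\left(-14 \right)}} = \frac{-4492 + 18}{\left(-7 + 2 \left(-1\right)\right) \left(-12\right) \left(-4\right) - 14} = - \frac{4474}{\left(-7 - 2\right) \left(-12\right) \left(-4\right) - 14} = - \frac{4474}{\left(-9\right) \left(-12\right) \left(-4\right) - 14} = - \frac{4474}{108 \left(-4\right) - 14} = - \frac{4474}{-432 - 14} = - \frac{4474}{-446} = \left(-4474\right) \left(- \frac{1}{446}\right) = \frac{2237}{223}$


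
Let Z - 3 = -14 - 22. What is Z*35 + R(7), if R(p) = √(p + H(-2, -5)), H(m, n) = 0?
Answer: -1155 + √7 ≈ -1152.4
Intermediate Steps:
R(p) = √p (R(p) = √(p + 0) = √p)
Z = -33 (Z = 3 + (-14 - 22) = 3 - 36 = -33)
Z*35 + R(7) = -33*35 + √7 = -1155 + √7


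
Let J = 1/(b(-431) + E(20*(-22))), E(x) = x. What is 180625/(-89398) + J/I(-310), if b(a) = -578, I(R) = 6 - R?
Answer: -29052492199/14379131912 ≈ -2.0205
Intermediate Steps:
J = -1/1018 (J = 1/(-578 + 20*(-22)) = 1/(-578 - 440) = 1/(-1018) = -1/1018 ≈ -0.00098232)
180625/(-89398) + J/I(-310) = 180625/(-89398) - 1/(1018*(6 - 1*(-310))) = 180625*(-1/89398) - 1/(1018*(6 + 310)) = -180625/89398 - 1/1018/316 = -180625/89398 - 1/1018*1/316 = -180625/89398 - 1/321688 = -29052492199/14379131912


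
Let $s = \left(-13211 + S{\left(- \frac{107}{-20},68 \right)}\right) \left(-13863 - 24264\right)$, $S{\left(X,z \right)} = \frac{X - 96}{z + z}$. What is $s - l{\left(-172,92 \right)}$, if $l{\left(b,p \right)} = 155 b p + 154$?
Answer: $\frac{1376792671611}{2720} \approx 5.0617 \cdot 10^{8}$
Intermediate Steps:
$S{\left(X,z \right)} = \frac{-96 + X}{2 z}$
$l{\left(b,p \right)} = 154 + 155 b p$ ($l{\left(b,p \right)} = 155 b p + 154 = 154 + 155 b p$)
$s = \frac{1370121692091}{2720}$ ($s = \left(-13211 + \frac{-96 - \frac{107}{-20}}{2 \cdot 68}\right) \left(-13863 - 24264\right) = \left(-13211 + \frac{1}{2} \cdot \frac{1}{68} \left(-96 - - \frac{107}{20}\right)\right) \left(-38127\right) = \left(-13211 + \frac{1}{2} \cdot \frac{1}{68} \left(-96 + \frac{107}{20}\right)\right) \left(-38127\right) = \left(-13211 + \frac{1}{2} \cdot \frac{1}{68} \left(- \frac{1813}{20}\right)\right) \left(-38127\right) = \left(-13211 - \frac{1813}{2720}\right) \left(-38127\right) = \left(- \frac{35935733}{2720}\right) \left(-38127\right) = \frac{1370121692091}{2720} \approx 5.0372 \cdot 10^{8}$)
$s - l{\left(-172,92 \right)} = \frac{1370121692091}{2720} - \left(154 + 155 \left(-172\right) 92\right) = \frac{1370121692091}{2720} - \left(154 - 2452720\right) = \frac{1370121692091}{2720} - -2452566 = \frac{1370121692091}{2720} + 2452566 = \frac{1376792671611}{2720}$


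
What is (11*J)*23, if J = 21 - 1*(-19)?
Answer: 10120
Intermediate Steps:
J = 40 (J = 21 + 19 = 40)
(11*J)*23 = (11*40)*23 = 440*23 = 10120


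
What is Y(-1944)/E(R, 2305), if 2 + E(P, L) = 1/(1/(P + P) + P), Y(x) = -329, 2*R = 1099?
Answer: 397367187/2413408 ≈ 164.65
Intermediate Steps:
R = 1099/2 (R = (½)*1099 = 1099/2 ≈ 549.50)
E(P, L) = -2 + 1/(P + 1/(2*P)) (E(P, L) = -2 + 1/(1/(P + P) + P) = -2 + 1/(1/(2*P) + P) = -2 + 1/(P + 1/(2*P)))
Y(-1944)/E(R, 2305) = -329*(1 + 2*(1099/2)²)/(2*(-1 + 1099/2 - 2*(1099/2)²)) = -329*(1 + 2*(1207801/4))/(2*(-1 + 1099/2 - 2*1207801/4)) = -329*(1 + 1207801/2)/(2*(-1 + 1099/2 - 1207801/2)) = -329/(2*(-603352)/(1207803/2)) = -329/(2*(2/1207803)*(-603352)) = -329/(-2413408/1207803) = -329*(-1207803/2413408) = 397367187/2413408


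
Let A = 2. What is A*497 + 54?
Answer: 1048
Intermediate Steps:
A*497 + 54 = 2*497 + 54 = 994 + 54 = 1048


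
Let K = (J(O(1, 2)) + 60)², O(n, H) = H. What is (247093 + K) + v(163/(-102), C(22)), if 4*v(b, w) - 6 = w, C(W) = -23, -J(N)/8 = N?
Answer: 996099/4 ≈ 2.4902e+5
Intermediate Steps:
J(N) = -8*N
v(b, w) = 3/2 + w/4
K = 1936 (K = (-8*2 + 60)² = (-16 + 60)² = 44² = 1936)
(247093 + K) + v(163/(-102), C(22)) = (247093 + 1936) + (3/2 + (¼)*(-23)) = 249029 + (3/2 - 23/4) = 249029 - 17/4 = 996099/4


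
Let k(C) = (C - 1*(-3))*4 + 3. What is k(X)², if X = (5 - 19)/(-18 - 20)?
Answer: 97969/361 ≈ 271.38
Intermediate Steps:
X = 7/19 (X = -14/(-38) = -14*(-1/38) = 7/19 ≈ 0.36842)
k(C) = 15 + 4*C (k(C) = (C + 3)*4 + 3 = (3 + C)*4 + 3 = (12 + 4*C) + 3 = 15 + 4*C)
k(X)² = (15 + 4*(7/19))² = (15 + 28/19)² = (313/19)² = 97969/361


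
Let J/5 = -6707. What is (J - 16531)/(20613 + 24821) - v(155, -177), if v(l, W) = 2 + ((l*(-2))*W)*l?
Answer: -193204747917/22717 ≈ -8.5048e+6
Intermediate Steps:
v(l, W) = 2 - 2*W*l² (v(l, W) = 2 + ((-2*l)*W)*l = 2 + (-2*W*l)*l = 2 - 2*W*l²)
J = -33535 (J = 5*(-6707) = -33535)
(J - 16531)/(20613 + 24821) - v(155, -177) = (-33535 - 16531)/(20613 + 24821) - (2 - 2*(-177)*155²) = -50066/45434 - (2 - 2*(-177)*24025) = -50066*1/45434 - (2 + 8504850) = -25033/22717 - 1*8504852 = -25033/22717 - 8504852 = -193204747917/22717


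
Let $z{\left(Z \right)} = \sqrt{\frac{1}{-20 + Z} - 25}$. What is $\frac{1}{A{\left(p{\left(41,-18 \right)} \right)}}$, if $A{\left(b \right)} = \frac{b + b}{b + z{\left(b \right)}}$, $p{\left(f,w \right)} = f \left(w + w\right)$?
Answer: $\frac{1}{2} - \frac{i \sqrt{13987974}}{2208096} \approx 0.5 - 0.0016938 i$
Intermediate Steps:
$z{\left(Z \right)} = \sqrt{-25 + \frac{1}{-20 + Z}}$
$p{\left(f,w \right)} = 2 f w$ ($p{\left(f,w \right)} = f 2 w = 2 f w$)
$A{\left(b \right)} = \frac{2 b}{b + \sqrt{\frac{501 - 25 b}{-20 + b}}}$ ($A{\left(b \right)} = \frac{b + b}{b + \sqrt{\frac{501 - 25 b}{-20 + b}}} = \frac{2 b}{b + \sqrt{\frac{501 - 25 b}{-20 + b}}}$)
$\frac{1}{A{\left(p{\left(41,-18 \right)} \right)}} = \frac{1}{2 \cdot 2 \cdot 41 \left(-18\right) \frac{1}{2 \cdot 41 \left(-18\right) + \sqrt{\frac{501 - 25 \cdot 2 \cdot 41 \left(-18\right)}{-20 + 2 \cdot 41 \left(-18\right)}}}} = \frac{1}{2 \left(-1476\right) \frac{1}{-1476 + \sqrt{\frac{501 - -36900}{-20 - 1476}}}} = \frac{1}{2 \left(-1476\right) \frac{1}{-1476 + \sqrt{\frac{501 + 36900}{-1496}}}} = \frac{1}{2 \left(-1476\right) \frac{1}{-1476 + \sqrt{\left(- \frac{1}{1496}\right) 37401}}} = \frac{1}{2 \left(-1476\right) \frac{1}{-1476 + \sqrt{- \frac{37401}{1496}}}} = \frac{1}{2 \left(-1476\right) \frac{1}{-1476 + \frac{i \sqrt{13987974}}{748}}} = \frac{1}{\left(-2952\right) \frac{1}{-1476 + \frac{i \sqrt{13987974}}{748}}} = \frac{1}{2} - \frac{i \sqrt{13987974}}{2208096}$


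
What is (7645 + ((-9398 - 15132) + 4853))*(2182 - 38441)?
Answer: 436268288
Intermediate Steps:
(7645 + ((-9398 - 15132) + 4853))*(2182 - 38441) = (7645 + (-24530 + 4853))*(-36259) = (7645 - 19677)*(-36259) = -12032*(-36259) = 436268288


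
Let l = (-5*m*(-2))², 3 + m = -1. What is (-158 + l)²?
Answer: 2079364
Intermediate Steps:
m = -4 (m = -3 - 1 = -4)
l = 1600 (l = (-5*(-4)*(-2))² = (20*(-2))² = (-40)² = 1600)
(-158 + l)² = (-158 + 1600)² = 1442² = 2079364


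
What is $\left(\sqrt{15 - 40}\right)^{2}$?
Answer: $-25$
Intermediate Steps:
$\left(\sqrt{15 - 40}\right)^{2} = \left(\sqrt{-25}\right)^{2} = \left(5 i\right)^{2} = -25$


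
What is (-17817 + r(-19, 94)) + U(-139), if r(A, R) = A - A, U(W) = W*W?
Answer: 1504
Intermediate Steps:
U(W) = W**2
r(A, R) = 0
(-17817 + r(-19, 94)) + U(-139) = (-17817 + 0) + (-139)**2 = -17817 + 19321 = 1504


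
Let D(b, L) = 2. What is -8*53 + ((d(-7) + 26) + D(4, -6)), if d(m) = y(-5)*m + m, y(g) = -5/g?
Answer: -410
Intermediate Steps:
d(m) = 2*m (d(m) = (-5/(-5))*m + m = (-5*(-1/5))*m + m = 1*m + m = m + m = 2*m)
-8*53 + ((d(-7) + 26) + D(4, -6)) = -8*53 + ((2*(-7) + 26) + 2) = -424 + ((-14 + 26) + 2) = -424 + (12 + 2) = -424 + 14 = -410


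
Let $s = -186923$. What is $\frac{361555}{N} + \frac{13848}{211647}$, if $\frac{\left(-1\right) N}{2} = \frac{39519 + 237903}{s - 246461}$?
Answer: $\frac{2763619300268446}{9785922339} \approx 2.8241 \cdot 10^{5}$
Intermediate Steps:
$N = \frac{138711}{108346}$ ($N = - 2 \frac{39519 + 237903}{-186923 - 246461} = - 2 \frac{277422}{-433384} = - 2 \cdot 277422 \left(- \frac{1}{433384}\right) = \left(-2\right) \left(- \frac{138711}{216692}\right) = \frac{138711}{108346} \approx 1.2803$)
$\frac{361555}{N} + \frac{13848}{211647} = \frac{361555}{\frac{138711}{108346}} + \frac{13848}{211647} = 361555 \cdot \frac{108346}{138711} + 13848 \cdot \frac{1}{211647} = \frac{39173038030}{138711} + \frac{4616}{70549} = \frac{2763619300268446}{9785922339}$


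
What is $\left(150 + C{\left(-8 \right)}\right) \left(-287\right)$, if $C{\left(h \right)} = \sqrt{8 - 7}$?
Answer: $-43337$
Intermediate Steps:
$C{\left(h \right)} = 1$ ($C{\left(h \right)} = \sqrt{1} = 1$)
$\left(150 + C{\left(-8 \right)}\right) \left(-287\right) = \left(150 + 1\right) \left(-287\right) = 151 \left(-287\right) = -43337$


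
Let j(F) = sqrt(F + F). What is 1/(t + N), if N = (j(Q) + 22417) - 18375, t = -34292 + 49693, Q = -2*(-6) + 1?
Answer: 19443/378030223 - sqrt(26)/378030223 ≈ 5.1419e-5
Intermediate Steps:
Q = 13 (Q = 12 + 1 = 13)
j(F) = sqrt(2)*sqrt(F) (j(F) = sqrt(2*F) = sqrt(2)*sqrt(F))
t = 15401
N = 4042 + sqrt(26) (N = (sqrt(2)*sqrt(13) + 22417) - 18375 = (sqrt(26) + 22417) - 18375 = (22417 + sqrt(26)) - 18375 = 4042 + sqrt(26) ≈ 4047.1)
1/(t + N) = 1/(15401 + (4042 + sqrt(26))) = 1/(19443 + sqrt(26))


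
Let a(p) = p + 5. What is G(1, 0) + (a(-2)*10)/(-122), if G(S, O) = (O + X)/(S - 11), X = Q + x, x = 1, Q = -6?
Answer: 31/122 ≈ 0.25410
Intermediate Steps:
X = -5 (X = -6 + 1 = -5)
a(p) = 5 + p
G(S, O) = (-5 + O)/(-11 + S) (G(S, O) = (O - 5)/(S - 11) = (-5 + O)/(-11 + S))
G(1, 0) + (a(-2)*10)/(-122) = (-5 + 0)/(-11 + 1) + ((5 - 2)*10)/(-122) = -5/(-10) + (3*10)*(-1/122) = -⅒*(-5) + 30*(-1/122) = ½ - 15/61 = 31/122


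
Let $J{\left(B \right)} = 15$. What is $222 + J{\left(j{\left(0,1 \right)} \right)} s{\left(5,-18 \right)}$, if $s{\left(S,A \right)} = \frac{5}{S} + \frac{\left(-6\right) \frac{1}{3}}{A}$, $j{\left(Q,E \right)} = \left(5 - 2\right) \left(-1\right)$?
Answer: $\frac{716}{3} \approx 238.67$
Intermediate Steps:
$j{\left(Q,E \right)} = -3$ ($j{\left(Q,E \right)} = 3 \left(-1\right) = -3$)
$s{\left(S,A \right)} = - \frac{2}{A} + \frac{5}{S}$ ($s{\left(S,A \right)} = \frac{5}{S} + \frac{\left(-6\right) \frac{1}{3}}{A} = \frac{5}{S} - \frac{2}{A} = - \frac{2}{A} + \frac{5}{S}$)
$222 + J{\left(j{\left(0,1 \right)} \right)} s{\left(5,-18 \right)} = 222 + 15 \left(- \frac{2}{-18} + \frac{5}{5}\right) = 222 + 15 \left(\left(-2\right) \left(- \frac{1}{18}\right) + 5 \cdot \frac{1}{5}\right) = 222 + 15 \left(\frac{1}{9} + 1\right) = 222 + 15 \cdot \frac{10}{9} = 222 + \frac{50}{3} = \frac{716}{3}$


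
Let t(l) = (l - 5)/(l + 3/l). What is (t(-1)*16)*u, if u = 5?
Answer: 120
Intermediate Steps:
t(l) = (-5 + l)/(l + 3/l)
(t(-1)*16)*u = (-(-5 - 1)/(3 + (-1)²)*16)*5 = (-1*(-6)/(3 + 1)*16)*5 = (-1*(-6)/4*16)*5 = (-1*¼*(-6)*16)*5 = ((3/2)*16)*5 = 24*5 = 120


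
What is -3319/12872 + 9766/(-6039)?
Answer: -145751393/77734008 ≈ -1.8750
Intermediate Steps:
-3319/12872 + 9766/(-6039) = -3319*1/12872 + 9766*(-1/6039) = -3319/12872 - 9766/6039 = -145751393/77734008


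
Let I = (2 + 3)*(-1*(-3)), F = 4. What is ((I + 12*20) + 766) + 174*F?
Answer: 1717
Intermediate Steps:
I = 15 (I = 5*3 = 15)
((I + 12*20) + 766) + 174*F = ((15 + 12*20) + 766) + 174*4 = ((15 + 240) + 766) + 696 = (255 + 766) + 696 = 1021 + 696 = 1717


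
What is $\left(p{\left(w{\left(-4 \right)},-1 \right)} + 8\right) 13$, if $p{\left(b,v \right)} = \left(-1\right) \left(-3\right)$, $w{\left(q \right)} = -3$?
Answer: $143$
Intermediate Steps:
$p{\left(b,v \right)} = 3$
$\left(p{\left(w{\left(-4 \right)},-1 \right)} + 8\right) 13 = \left(3 + 8\right) 13 = 11 \cdot 13 = 143$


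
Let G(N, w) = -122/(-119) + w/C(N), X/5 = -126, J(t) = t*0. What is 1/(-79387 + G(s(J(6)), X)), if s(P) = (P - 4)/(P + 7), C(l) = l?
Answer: -238/18631467 ≈ -1.2774e-5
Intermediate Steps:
J(t) = 0
X = -630 (X = 5*(-126) = -630)
s(P) = (-4 + P)/(7 + P)
G(N, w) = 122/119 + w/N (G(N, w) = -122/(-119) + w/N = -122*(-1/119) + w/N = 122/119 + w/N)
1/(-79387 + G(s(J(6)), X)) = 1/(-79387 + (122/119 - 630*(7 + 0)/(-4 + 0))) = 1/(-79387 + (122/119 - 630/(-4/7))) = 1/(-79387 + (122/119 - 630*(-7/4))) = 1/(-79387 + (122/119 + 2205/2)) = 1/(-79387 + 262639/238) = 1/(-18631467/238) = -238/18631467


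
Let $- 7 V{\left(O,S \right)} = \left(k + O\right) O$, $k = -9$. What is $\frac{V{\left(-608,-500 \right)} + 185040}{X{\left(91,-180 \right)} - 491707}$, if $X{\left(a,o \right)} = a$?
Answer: $- \frac{57509}{215082} \approx -0.26738$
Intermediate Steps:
$V{\left(O,S \right)} = - \frac{O \left(-9 + O\right)}{7}$ ($V{\left(O,S \right)} = - \frac{\left(-9 + O\right) O}{7} = - \frac{O \left(-9 + O\right)}{7}$)
$\frac{V{\left(-608,-500 \right)} + 185040}{X{\left(91,-180 \right)} - 491707} = \frac{\frac{1}{7} \left(-608\right) \left(9 - -608\right) + 185040}{91 - 491707} = \frac{\frac{1}{7} \left(-608\right) \left(9 + 608\right) + 185040}{-491616} = \left(\frac{1}{7} \left(-608\right) 617 + 185040\right) \left(- \frac{1}{491616}\right) = \left(- \frac{375136}{7} + 185040\right) \left(- \frac{1}{491616}\right) = \frac{920144}{7} \left(- \frac{1}{491616}\right) = - \frac{57509}{215082}$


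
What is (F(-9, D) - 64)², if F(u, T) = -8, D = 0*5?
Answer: 5184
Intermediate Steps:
D = 0
(F(-9, D) - 64)² = (-8 - 64)² = (-72)² = 5184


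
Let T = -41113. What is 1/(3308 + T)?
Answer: -1/37805 ≈ -2.6452e-5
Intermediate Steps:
1/(3308 + T) = 1/(3308 - 41113) = 1/(-37805) = -1/37805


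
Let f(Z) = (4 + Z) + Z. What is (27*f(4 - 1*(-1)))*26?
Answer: 9828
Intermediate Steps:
f(Z) = 4 + 2*Z
(27*f(4 - 1*(-1)))*26 = (27*(4 + 2*(4 - 1*(-1))))*26 = (27*(4 + 2*(4 + 1)))*26 = (27*(4 + 2*5))*26 = (27*(4 + 10))*26 = (27*14)*26 = 378*26 = 9828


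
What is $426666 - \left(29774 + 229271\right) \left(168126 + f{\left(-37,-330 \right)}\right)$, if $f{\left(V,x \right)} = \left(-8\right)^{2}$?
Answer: $-43568351884$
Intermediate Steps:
$f{\left(V,x \right)} = 64$
$426666 - \left(29774 + 229271\right) \left(168126 + f{\left(-37,-330 \right)}\right) = 426666 - \left(29774 + 229271\right) \left(168126 + 64\right) = 426666 - 259045 \cdot 168190 = 426666 - 43568778550 = -43568351884$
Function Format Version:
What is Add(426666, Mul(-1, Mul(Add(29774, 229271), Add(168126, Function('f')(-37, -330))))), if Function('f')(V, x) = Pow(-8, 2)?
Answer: -43568351884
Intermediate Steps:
Function('f')(V, x) = 64
Add(426666, Mul(-1, Mul(Add(29774, 229271), Add(168126, Function('f')(-37, -330))))) = Add(426666, Mul(-1, Mul(Add(29774, 229271), Add(168126, 64)))) = Add(426666, Mul(-1, Mul(259045, 168190))) = Add(426666, Mul(-1, 43568778550)) = Add(426666, -43568778550) = -43568351884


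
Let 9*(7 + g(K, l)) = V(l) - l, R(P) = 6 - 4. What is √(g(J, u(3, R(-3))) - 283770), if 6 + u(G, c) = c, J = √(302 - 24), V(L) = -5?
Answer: I*√2553994/3 ≈ 532.71*I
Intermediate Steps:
J = √278 ≈ 16.673
R(P) = 2
u(G, c) = -6 + c
g(K, l) = -68/9 - l/9 (g(K, l) = -7 + (-5 - l)/9 = -7 + (-5/9 - l/9) = -68/9 - l/9)
√(g(J, u(3, R(-3))) - 283770) = √((-68/9 - (-6 + 2)/9) - 283770) = √((-68/9 - ⅑*(-4)) - 283770) = √((-68/9 + 4/9) - 283770) = √(-64/9 - 283770) = √(-2553994/9) = I*√2553994/3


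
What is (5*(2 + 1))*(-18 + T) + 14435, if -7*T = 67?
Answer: 98150/7 ≈ 14021.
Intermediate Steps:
T = -67/7 (T = -⅐*67 = -67/7 ≈ -9.5714)
(5*(2 + 1))*(-18 + T) + 14435 = (5*(2 + 1))*(-18 - 67/7) + 14435 = (5*3)*(-193/7) + 14435 = 15*(-193/7) + 14435 = -2895/7 + 14435 = 98150/7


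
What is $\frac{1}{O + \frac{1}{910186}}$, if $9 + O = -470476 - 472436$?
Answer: $- \frac{910186}{858233493305} \approx -1.0605 \cdot 10^{-6}$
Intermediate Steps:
$O = -942921$ ($O = -9 - 942912 = -942921$)
$\frac{1}{O + \frac{1}{910186}} = \frac{1}{-942921 + \frac{1}{910186}} = \frac{1}{- \frac{858233493305}{910186}} = - \frac{910186}{858233493305}$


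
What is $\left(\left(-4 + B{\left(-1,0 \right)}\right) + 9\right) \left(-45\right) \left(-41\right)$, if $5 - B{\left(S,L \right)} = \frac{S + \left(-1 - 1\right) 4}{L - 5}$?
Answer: $15129$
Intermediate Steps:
$B{\left(S,L \right)} = 5 - \frac{-8 + S}{-5 + L}$ ($B{\left(S,L \right)} = 5 - \frac{S + \left(-1 - 1\right) 4}{L - 5} = 5 - \frac{S - 8}{-5 + L} = 5 - \frac{-8 + S}{-5 + L}$)
$\left(\left(-4 + B{\left(-1,0 \right)}\right) + 9\right) \left(-45\right) \left(-41\right) = \left(\left(-4 + \frac{-17 - -1 + 5 \cdot 0}{-5 + 0}\right) + 9\right) \left(-45\right) \left(-41\right) = \left(\left(-4 + \frac{-17 + 1 + 0}{-5}\right) + 9\right) \left(-45\right) \left(-41\right) = \left(\left(-4 - - \frac{16}{5}\right) + 9\right) \left(-45\right) \left(-41\right) = \left(\left(-4 + \frac{16}{5}\right) + 9\right) \left(-45\right) \left(-41\right) = \left(- \frac{4}{5} + 9\right) \left(-45\right) \left(-41\right) = \frac{41}{5} \left(-45\right) \left(-41\right) = \left(-369\right) \left(-41\right) = 15129$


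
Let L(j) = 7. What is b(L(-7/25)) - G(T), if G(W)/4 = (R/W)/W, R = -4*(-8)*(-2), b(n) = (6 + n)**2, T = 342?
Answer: 4941793/29241 ≈ 169.00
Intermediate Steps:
R = -64 (R = 32*(-2) = -64)
G(W) = -256/W**2 (G(W) = 4*((-64/W)/W) = 4*(-64/W**2) = -256/W**2)
b(L(-7/25)) - G(T) = (6 + 7)**2 - (-256)/342**2 = 13**2 - (-256)/116964 = 169 - 1*(-64/29241) = 169 + 64/29241 = 4941793/29241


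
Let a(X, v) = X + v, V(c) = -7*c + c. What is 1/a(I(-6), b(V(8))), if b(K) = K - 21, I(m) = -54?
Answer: -1/123 ≈ -0.0081301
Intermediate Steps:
V(c) = -6*c
b(K) = -21 + K
1/a(I(-6), b(V(8))) = 1/(-54 + (-21 - 6*8)) = 1/(-54 + (-21 - 48)) = 1/(-54 - 69) = 1/(-123) = -1/123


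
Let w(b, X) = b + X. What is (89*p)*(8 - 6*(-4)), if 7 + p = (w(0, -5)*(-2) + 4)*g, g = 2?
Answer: 59808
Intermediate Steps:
w(b, X) = X + b
p = 21 (p = -7 + ((-5 + 0)*(-2) + 4)*2 = -7 + (-5*(-2) + 4)*2 = -7 + (10 + 4)*2 = -7 + 14*2 = -7 + 28 = 21)
(89*p)*(8 - 6*(-4)) = (89*21)*(8 - 6*(-4)) = 1869*(8 + 24) = 1869*32 = 59808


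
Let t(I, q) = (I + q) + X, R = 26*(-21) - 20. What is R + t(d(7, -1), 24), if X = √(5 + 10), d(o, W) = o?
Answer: -535 + √15 ≈ -531.13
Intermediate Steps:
X = √15 ≈ 3.8730
R = -566 (R = -546 - 20 = -566)
t(I, q) = I + q + √15 (t(I, q) = (I + q) + √15 = I + q + √15)
R + t(d(7, -1), 24) = -566 + (7 + 24 + √15) = -566 + (31 + √15) = -535 + √15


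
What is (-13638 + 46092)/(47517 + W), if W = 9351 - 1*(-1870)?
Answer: 16227/29369 ≈ 0.55252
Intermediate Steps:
W = 11221 (W = 9351 + 1870 = 11221)
(-13638 + 46092)/(47517 + W) = (-13638 + 46092)/(47517 + 11221) = 32454/58738 = 32454*(1/58738) = 16227/29369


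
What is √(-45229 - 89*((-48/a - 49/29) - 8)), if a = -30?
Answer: 4*I*√58487635/145 ≈ 210.97*I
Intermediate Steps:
√(-45229 - 89*((-48/a - 49/29) - 8)) = √(-45229 - 89*((-48/(-30) - 49/29) - 8)) = √(-45229 - 89*((-48*(-1/30) - 49*1/29) - 8)) = √(-45229 - 89*((8/5 - 49/29) - 8)) = √(-45229 - 89*(-13/145 - 8)) = √(-45229 - 89*(-1173/145)) = √(-45229 + 104397/145) = √(-6453808/145) = 4*I*√58487635/145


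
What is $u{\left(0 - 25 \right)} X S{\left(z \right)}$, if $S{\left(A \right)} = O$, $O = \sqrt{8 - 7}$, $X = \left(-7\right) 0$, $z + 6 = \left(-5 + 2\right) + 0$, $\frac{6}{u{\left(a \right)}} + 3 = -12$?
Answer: $0$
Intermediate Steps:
$u{\left(a \right)} = - \frac{2}{5}$ ($u{\left(a \right)} = \frac{6}{-3 - 12} = \frac{6}{-15} = 6 \left(- \frac{1}{15}\right) = - \frac{2}{5}$)
$z = -9$ ($z = -6 + \left(\left(-5 + 2\right) + 0\right) = -6 + \left(-3 + 0\right) = -6 - 3 = -9$)
$X = 0$
$O = 1$ ($O = \sqrt{1} = 1$)
$S{\left(A \right)} = 1$
$u{\left(0 - 25 \right)} X S{\left(z \right)} = \left(- \frac{2}{5}\right) 0 \cdot 1 = 0 \cdot 1 = 0$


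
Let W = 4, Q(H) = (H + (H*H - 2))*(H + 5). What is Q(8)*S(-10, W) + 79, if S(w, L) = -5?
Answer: -4471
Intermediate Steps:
Q(H) = (5 + H)*(-2 + H + H²) (Q(H) = (H + (H² - 2))*(5 + H) = (H + (-2 + H²))*(5 + H) = (-2 + H + H²)*(5 + H) = (5 + H)*(-2 + H + H²))
Q(8)*S(-10, W) + 79 = (-10 + 8³ + 3*8 + 6*8²)*(-5) + 79 = (-10 + 512 + 24 + 6*64)*(-5) + 79 = (-10 + 512 + 24 + 384)*(-5) + 79 = 910*(-5) + 79 = -4550 + 79 = -4471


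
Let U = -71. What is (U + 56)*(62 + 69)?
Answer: -1965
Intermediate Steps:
(U + 56)*(62 + 69) = (-71 + 56)*(62 + 69) = -15*131 = -1965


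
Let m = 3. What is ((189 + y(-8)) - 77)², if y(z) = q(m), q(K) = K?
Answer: 13225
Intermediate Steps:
y(z) = 3
((189 + y(-8)) - 77)² = ((189 + 3) - 77)² = (192 - 77)² = 115² = 13225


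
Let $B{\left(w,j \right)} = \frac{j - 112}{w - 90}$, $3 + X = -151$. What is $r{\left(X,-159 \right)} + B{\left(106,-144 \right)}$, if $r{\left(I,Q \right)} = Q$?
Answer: $-175$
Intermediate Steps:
$X = -154$ ($X = -3 - 151 = -154$)
$B{\left(w,j \right)} = \frac{-112 + j}{-90 + w}$
$r{\left(X,-159 \right)} + B{\left(106,-144 \right)} = -159 + \frac{-112 - 144}{-90 + 106} = -159 + \frac{1}{16} \left(-256\right) = -159 - 16 = -175$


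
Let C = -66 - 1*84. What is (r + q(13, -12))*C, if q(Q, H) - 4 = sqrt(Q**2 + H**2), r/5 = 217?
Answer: -163350 - 150*sqrt(313) ≈ -1.6600e+5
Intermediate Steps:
r = 1085 (r = 5*217 = 1085)
q(Q, H) = 4 + sqrt(H**2 + Q**2) (q(Q, H) = 4 + sqrt(Q**2 + H**2) = 4 + sqrt(H**2 + Q**2))
C = -150 (C = -66 - 84 = -150)
(r + q(13, -12))*C = (1085 + (4 + sqrt((-12)**2 + 13**2)))*(-150) = (1085 + (4 + sqrt(144 + 169)))*(-150) = (1085 + (4 + sqrt(313)))*(-150) = (1089 + sqrt(313))*(-150) = -163350 - 150*sqrt(313)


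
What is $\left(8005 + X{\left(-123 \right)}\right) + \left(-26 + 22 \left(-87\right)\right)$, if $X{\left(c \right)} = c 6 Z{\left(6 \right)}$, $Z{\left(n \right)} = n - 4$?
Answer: $4589$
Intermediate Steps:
$Z{\left(n \right)} = -4 + n$
$X{\left(c \right)} = 12 c$ ($X{\left(c \right)} = c 6 \left(-4 + 6\right) = c 6 \cdot 2 = c 12 = 12 c$)
$\left(8005 + X{\left(-123 \right)}\right) + \left(-26 + 22 \left(-87\right)\right) = \left(8005 + 12 \left(-123\right)\right) + \left(-26 + 22 \left(-87\right)\right) = \left(8005 - 1476\right) - 1940 = 6529 - 1940 = 4589$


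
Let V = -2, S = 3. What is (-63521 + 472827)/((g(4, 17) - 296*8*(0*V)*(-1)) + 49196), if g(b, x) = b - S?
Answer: 409306/49197 ≈ 8.3197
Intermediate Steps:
g(b, x) = -3 + b (g(b, x) = b - 1*3 = b - 3 = -3 + b)
(-63521 + 472827)/((g(4, 17) - 296*8*(0*V)*(-1)) + 49196) = (-63521 + 472827)/(((-3 + 4) - 296*8*(0*(-2))*(-1)) + 49196) = 409306/((1 - 296*8*0*(-1)) + 49196) = 409306/((1 - 0*(-1)) + 49196) = 409306/((1 - 296*0) + 49196) = 409306/((1 + 0) + 49196) = 409306/(1 + 49196) = 409306/49197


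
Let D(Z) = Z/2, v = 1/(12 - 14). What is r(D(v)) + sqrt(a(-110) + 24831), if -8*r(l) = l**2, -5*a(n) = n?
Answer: -1/128 + sqrt(24853) ≈ 157.64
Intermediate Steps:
a(n) = -n/5
v = -1/2 (v = 1/(-2) = -1/2 ≈ -0.50000)
D(Z) = Z/2 (D(Z) = Z*(1/2) = Z/2)
r(l) = -l**2/8
r(D(v)) + sqrt(a(-110) + 24831) = -((1/2)*(-1/2))**2/8 + sqrt(-1/5*(-110) + 24831) = -(-1/4)**2/8 + sqrt(22 + 24831) = -1/8*1/16 + sqrt(24853) = -1/128 + sqrt(24853)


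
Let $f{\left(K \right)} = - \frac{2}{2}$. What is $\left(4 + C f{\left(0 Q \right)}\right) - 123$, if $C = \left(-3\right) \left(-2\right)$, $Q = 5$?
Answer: $-125$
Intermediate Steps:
$f{\left(K \right)} = -1$ ($f{\left(K \right)} = \left(-2\right) \frac{1}{2} = -1$)
$C = 6$
$\left(4 + C f{\left(0 Q \right)}\right) - 123 = \left(4 + 6 \left(-1\right)\right) - 123 = \left(4 - 6\right) - 123 = -2 - 123 = -125$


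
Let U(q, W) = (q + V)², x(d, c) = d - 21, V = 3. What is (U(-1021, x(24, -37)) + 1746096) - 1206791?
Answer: 1575629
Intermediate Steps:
x(d, c) = -21 + d
U(q, W) = (3 + q)² (U(q, W) = (q + 3)² = (3 + q)²)
(U(-1021, x(24, -37)) + 1746096) - 1206791 = ((3 - 1021)² + 1746096) - 1206791 = ((-1018)² + 1746096) - 1206791 = (1036324 + 1746096) - 1206791 = 2782420 - 1206791 = 1575629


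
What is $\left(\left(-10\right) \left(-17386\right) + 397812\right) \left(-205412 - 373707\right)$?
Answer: $-331066116968$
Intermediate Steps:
$\left(\left(-10\right) \left(-17386\right) + 397812\right) \left(-205412 - 373707\right) = \left(173860 + 397812\right) \left(-579119\right) = 571672 \left(-579119\right) = -331066116968$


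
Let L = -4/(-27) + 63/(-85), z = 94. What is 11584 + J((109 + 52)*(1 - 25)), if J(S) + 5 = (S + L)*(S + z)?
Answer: 6692722475/459 ≈ 1.4581e+7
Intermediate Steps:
L = -1361/2295 (L = -4*(-1/27) + 63*(-1/85) = 4/27 - 63/85 = -1361/2295 ≈ -0.59303)
J(S) = -5 + (94 + S)*(-1361/2295 + S) (J(S) = -5 + (S - 1361/2295)*(S + 94) = -5 + (-1361/2295 + S)*(94 + S) = -5 + (94 + S)*(-1361/2295 + S))
11584 + J((109 + 52)*(1 - 25)) = 11584 + (-139409/2295 + ((109 + 52)*(1 - 25))**2 + 214369*((109 + 52)*(1 - 25))/2295) = 11584 + (-139409/2295 + (161*(-24))**2 + 214369*(161*(-24))/2295) = 11584 + (-139409/2295 + (-3864)**2 + (214369/2295)*(-3864)) = 11584 + (-139409/2295 + 14930496 - 276107272/765) = 11584 + 6687405419/459 = 6692722475/459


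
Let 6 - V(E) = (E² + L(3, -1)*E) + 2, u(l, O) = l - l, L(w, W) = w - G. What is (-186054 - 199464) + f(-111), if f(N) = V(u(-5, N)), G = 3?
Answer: -385514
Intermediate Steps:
L(w, W) = -3 + w (L(w, W) = w - 1*3 = w - 3 = -3 + w)
u(l, O) = 0
V(E) = 4 - E² (V(E) = 6 - ((E² + (-3 + 3)*E) + 2) = 6 - ((E² + 0*E) + 2) = 6 - ((E² + 0) + 2) = 6 - (E² + 2) = 6 - (2 + E²) = 6 + (-2 - E²) = 4 - E²)
f(N) = 4 (f(N) = 4 - 1*0² = 4 - 1*0 = 4 + 0 = 4)
(-186054 - 199464) + f(-111) = (-186054 - 199464) + 4 = -385518 + 4 = -385514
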